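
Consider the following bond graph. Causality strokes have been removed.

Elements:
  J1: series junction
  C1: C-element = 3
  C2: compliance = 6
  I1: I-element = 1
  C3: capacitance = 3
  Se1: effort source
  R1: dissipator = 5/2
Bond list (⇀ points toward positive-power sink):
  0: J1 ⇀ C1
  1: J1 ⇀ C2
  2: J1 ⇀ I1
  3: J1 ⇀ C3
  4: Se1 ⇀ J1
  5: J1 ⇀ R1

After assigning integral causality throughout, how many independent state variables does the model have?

4  (C1, C2, C3, I1 all integral)

β4 stroke→J1  (Se1: effort source, stroke at far end)
β0 stroke→J1  (prefer integral on C1)
β1 stroke→J1  (C2 outputs effort q/C2)
β2 stroke→I1  (I1: I, integral causality)
β3 stroke→J1  (1-jn J1 has f-setter on 2)
β5 stroke→J1  (J1: bond 2 brought flow, rest push out)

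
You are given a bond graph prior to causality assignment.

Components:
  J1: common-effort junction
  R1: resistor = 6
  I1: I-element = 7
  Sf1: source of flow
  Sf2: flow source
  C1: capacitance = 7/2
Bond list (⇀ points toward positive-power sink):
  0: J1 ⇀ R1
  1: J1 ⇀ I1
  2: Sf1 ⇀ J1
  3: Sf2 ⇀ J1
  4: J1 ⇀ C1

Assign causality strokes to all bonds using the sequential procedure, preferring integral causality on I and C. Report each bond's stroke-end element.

bond 2 stroke→Sf1  (source Sf1 imposes f)
bond 3 stroke→Sf2  (Sf2: flow source, stroke at near end)
bond 1 stroke→I1  (I1: I, integral causality)
bond 4 stroke→J1  (prefer integral on C1)
bond 0 stroke→R1  (J1: bond 4 brought effort, rest push out)

bond 0 stroke→R1
bond 1 stroke→I1
bond 2 stroke→Sf1
bond 3 stroke→Sf2
bond 4 stroke→J1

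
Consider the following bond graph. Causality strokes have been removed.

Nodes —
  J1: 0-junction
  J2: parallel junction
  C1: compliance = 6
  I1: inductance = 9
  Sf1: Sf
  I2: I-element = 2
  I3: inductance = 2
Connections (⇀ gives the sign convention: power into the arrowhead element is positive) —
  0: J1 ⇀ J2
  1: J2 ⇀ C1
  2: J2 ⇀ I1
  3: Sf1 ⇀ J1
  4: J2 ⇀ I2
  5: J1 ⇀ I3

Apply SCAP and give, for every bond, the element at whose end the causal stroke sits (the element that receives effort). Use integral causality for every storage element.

b0 stroke at J1
b1 stroke at J2
b2 stroke at I1
b3 stroke at Sf1
b4 stroke at I2
b5 stroke at I3

β3 →Sf1  (Sf1 (Sf) sets flow on bond)
β1 →J2  (prefer integral on C1)
β0 →J1  (J2: bond 1 brought effort, rest push out)
β2 →I1  (0-jn J2 has e-setter on 1)
β4 →I2  (J2: bond 1 brought effort, rest push out)
β5 →I3  (J1: bond 0 brought effort, rest push out)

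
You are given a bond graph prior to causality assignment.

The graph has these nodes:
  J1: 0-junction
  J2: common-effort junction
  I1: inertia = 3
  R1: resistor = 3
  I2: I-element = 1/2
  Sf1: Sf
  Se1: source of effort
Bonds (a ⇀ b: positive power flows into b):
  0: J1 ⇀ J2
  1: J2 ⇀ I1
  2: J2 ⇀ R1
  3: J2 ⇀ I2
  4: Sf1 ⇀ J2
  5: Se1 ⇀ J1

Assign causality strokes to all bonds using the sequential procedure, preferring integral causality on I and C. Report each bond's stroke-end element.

#4 |Sf1  (Sf1: flow source, stroke at near end)
#5 |J1  (source Se1 imposes e)
#0 |J2  (J1 effort already set via bond 5)
#1 |I1  (common-e at J2 fixed by 0)
#2 |R1  (J2 effort already set via bond 0)
#3 |I2  (0-jn J2 has e-setter on 0)

bond 0 |J2
bond 1 |I1
bond 2 |R1
bond 3 |I2
bond 4 |Sf1
bond 5 |J1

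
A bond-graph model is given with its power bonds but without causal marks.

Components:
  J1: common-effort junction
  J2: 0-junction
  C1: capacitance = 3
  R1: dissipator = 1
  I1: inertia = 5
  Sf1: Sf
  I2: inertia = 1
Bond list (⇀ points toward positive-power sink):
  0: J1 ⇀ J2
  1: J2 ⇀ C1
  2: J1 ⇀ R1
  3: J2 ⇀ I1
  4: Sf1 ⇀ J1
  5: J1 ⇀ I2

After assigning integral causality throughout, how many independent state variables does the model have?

3  (C1, I1, I2 all integral)

#4 →Sf1  (Sf1 (Sf) sets flow on bond)
#1 →J2  (C1 outputs effort q/C1)
#0 →J1  (common-e at J2 fixed by 1)
#3 →I1  (J2: bond 1 brought effort, rest push out)
#2 →R1  (J1: bond 0 brought effort, rest push out)
#5 →I2  (J1 effort already set via bond 0)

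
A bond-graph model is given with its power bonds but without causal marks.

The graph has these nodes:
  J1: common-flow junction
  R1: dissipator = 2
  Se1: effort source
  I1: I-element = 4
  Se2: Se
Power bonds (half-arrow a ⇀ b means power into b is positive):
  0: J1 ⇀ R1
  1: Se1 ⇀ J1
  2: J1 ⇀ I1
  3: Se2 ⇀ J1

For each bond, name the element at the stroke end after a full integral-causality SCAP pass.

#0 stroke→J1
#1 stroke→J1
#2 stroke→I1
#3 stroke→J1

#1 stroke→J1  (Se1: effort source, stroke at far end)
#3 stroke→J1  (source Se2 imposes e)
#2 stroke→I1  (I1: I, integral causality)
#0 stroke→J1  (1-jn J1 has f-setter on 2)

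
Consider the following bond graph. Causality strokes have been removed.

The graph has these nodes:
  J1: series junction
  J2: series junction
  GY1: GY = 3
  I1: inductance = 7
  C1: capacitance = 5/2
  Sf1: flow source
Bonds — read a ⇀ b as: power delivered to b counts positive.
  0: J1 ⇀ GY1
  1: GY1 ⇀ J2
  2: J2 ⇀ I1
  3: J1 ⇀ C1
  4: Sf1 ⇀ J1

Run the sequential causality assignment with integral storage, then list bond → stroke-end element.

β4 stroke→Sf1  (source Sf1 imposes f)
β0 stroke→J1  (1-jn J1 has f-setter on 4)
β3 stroke→J1  (J1: bond 4 brought flow, rest push out)
β1 stroke→J2  (GY GY1: same side as bond 0)
β2 stroke→I1  (J2: last free bond brings flow in)

b0 →J1
b1 →J2
b2 →I1
b3 →J1
b4 →Sf1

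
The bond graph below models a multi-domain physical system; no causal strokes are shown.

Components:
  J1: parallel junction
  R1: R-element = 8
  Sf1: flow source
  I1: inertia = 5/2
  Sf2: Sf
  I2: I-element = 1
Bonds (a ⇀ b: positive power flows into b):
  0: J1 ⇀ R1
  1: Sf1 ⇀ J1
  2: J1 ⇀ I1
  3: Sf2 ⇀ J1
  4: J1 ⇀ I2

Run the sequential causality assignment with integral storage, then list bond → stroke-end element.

#0 stroke at J1
#1 stroke at Sf1
#2 stroke at I1
#3 stroke at Sf2
#4 stroke at I2

b1 stroke at Sf1  (Sf1: flow source, stroke at near end)
b3 stroke at Sf2  (Sf2 fixes flow; stroke at Sf2)
b2 stroke at I1  (prefer integral on I1)
b4 stroke at I2  (I2: I, integral causality)
b0 stroke at J1  (closing 0-jn rule on J1)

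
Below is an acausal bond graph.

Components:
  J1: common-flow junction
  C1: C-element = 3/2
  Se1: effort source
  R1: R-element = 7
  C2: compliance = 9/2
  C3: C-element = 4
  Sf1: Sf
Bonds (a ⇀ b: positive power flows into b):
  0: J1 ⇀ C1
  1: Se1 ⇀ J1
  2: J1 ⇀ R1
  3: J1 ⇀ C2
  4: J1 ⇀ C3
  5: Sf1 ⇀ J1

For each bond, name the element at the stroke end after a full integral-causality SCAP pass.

#0 →J1
#1 →J1
#2 →J1
#3 →J1
#4 →J1
#5 →Sf1

b1 |J1  (Se1 fixes effort; stroke away)
b5 |Sf1  (Sf1: flow source, stroke at near end)
b0 |J1  (J1 flow already set via bond 5)
b2 |J1  (J1: bond 5 brought flow, rest push out)
b3 |J1  (1-jn J1 has f-setter on 5)
b4 |J1  (common-f at J1 fixed by 5)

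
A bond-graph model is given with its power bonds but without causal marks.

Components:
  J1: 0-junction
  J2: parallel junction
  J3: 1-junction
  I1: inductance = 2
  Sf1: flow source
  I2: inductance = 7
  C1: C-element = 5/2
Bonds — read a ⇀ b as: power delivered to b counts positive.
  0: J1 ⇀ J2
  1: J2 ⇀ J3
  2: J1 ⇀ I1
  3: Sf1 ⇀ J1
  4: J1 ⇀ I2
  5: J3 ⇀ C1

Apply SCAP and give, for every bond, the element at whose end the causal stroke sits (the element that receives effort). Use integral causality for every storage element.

#0 stroke at J1
#1 stroke at J2
#2 stroke at I1
#3 stroke at Sf1
#4 stroke at I2
#5 stroke at J3

β3 →Sf1  (Sf1: flow source, stroke at near end)
β2 →I1  (I1: I, integral causality)
β4 →I2  (I2: I, integral causality)
β0 →J1  (closing 0-jn rule on J1)
β1 →J2  (only one effort-in slot at J2)
β5 →J3  (1-jn J3 has f-setter on 1)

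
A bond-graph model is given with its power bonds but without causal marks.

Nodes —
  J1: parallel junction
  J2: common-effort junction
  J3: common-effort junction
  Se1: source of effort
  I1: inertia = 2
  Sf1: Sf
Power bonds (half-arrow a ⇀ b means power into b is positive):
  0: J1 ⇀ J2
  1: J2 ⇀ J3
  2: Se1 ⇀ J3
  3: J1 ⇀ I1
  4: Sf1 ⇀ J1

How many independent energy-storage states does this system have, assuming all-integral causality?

1  (I1 all integral)

#2 →J3  (Se1 fixes effort; stroke away)
#4 →Sf1  (Sf1 fixes flow; stroke at Sf1)
#1 →J2  (J3: bond 2 brought effort, rest push out)
#0 →J1  (0-jn J2 has e-setter on 1)
#3 →I1  (common-e at J1 fixed by 0)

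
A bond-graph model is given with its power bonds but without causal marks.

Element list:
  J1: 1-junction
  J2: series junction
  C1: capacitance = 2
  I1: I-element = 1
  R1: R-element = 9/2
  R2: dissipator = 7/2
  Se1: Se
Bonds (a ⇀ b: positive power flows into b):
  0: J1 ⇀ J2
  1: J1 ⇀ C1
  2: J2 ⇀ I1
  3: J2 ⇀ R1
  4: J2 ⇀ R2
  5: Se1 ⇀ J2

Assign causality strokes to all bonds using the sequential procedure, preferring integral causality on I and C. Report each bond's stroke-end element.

b0 →J2
b1 →J1
b2 →I1
b3 →J2
b4 →J2
b5 →J2

#5 →J2  (Se1: effort source, stroke at far end)
#1 →J1  (C1 outputs effort q/C1)
#0 →J2  (closing 1-jn rule on J1)
#2 →I1  (prefer integral on I1)
#3 →J2  (common-f at J2 fixed by 2)
#4 →J2  (J2: bond 2 brought flow, rest push out)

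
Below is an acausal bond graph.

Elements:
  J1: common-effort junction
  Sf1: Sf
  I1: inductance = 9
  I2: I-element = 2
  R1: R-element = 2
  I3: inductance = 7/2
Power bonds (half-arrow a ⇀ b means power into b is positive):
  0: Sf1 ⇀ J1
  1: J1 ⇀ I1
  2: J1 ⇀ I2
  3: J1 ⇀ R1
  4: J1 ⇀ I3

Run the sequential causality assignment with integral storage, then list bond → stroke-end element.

#0 stroke at Sf1  (Sf1: flow source, stroke at near end)
#1 stroke at I1  (prefer integral on I1)
#2 stroke at I2  (I2 outputs flow p/I2)
#4 stroke at I3  (I3 outputs flow p/I3)
#3 stroke at J1  (J1: last free bond brings effort in)

bond 0 →Sf1
bond 1 →I1
bond 2 →I2
bond 3 →J1
bond 4 →I3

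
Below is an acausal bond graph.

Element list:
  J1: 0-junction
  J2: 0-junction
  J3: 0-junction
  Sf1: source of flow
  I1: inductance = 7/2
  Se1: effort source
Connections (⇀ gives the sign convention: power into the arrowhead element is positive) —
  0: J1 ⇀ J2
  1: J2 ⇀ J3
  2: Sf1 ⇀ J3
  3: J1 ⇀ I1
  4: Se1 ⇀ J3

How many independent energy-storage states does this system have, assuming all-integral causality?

b2 →Sf1  (Sf1 fixes flow; stroke at Sf1)
b4 →J3  (Se1 (Se) sets effort on bond)
b1 →J2  (0-jn J3 has e-setter on 4)
b0 →J1  (J2: bond 1 brought effort, rest push out)
b3 →I1  (J1 effort already set via bond 0)

1  (I1 all integral)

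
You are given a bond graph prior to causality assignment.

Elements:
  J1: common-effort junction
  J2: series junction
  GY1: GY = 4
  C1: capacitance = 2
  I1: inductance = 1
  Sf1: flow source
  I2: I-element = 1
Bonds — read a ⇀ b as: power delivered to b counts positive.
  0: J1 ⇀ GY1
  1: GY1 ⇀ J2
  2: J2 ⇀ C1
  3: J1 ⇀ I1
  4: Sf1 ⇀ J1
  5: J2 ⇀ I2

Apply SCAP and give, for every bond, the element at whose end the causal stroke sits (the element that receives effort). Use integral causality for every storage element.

β4 |Sf1  (source Sf1 imposes f)
β2 |J2  (C1 integral (e out))
β3 |I1  (I1: I, integral causality)
β0 |J1  (J1 needs exactly one e-in)
β1 |J2  (GY1: gyrator matches bond 0)
β5 |I2  (only one flow-in slot at J2)

β0 stroke at J1
β1 stroke at J2
β2 stroke at J2
β3 stroke at I1
β4 stroke at Sf1
β5 stroke at I2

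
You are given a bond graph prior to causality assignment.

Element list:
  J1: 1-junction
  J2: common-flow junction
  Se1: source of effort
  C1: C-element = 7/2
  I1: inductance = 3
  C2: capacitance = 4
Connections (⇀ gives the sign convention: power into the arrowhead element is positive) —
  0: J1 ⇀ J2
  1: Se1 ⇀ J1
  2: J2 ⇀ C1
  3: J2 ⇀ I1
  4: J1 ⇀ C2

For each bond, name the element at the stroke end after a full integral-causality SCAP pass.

bond 0 →J2
bond 1 →J1
bond 2 →J2
bond 3 →I1
bond 4 →J1

b1 stroke→J1  (Se1: effort source, stroke at far end)
b2 stroke→J2  (C1 integral (e out))
b3 stroke→I1  (I1 integral (f out))
b0 stroke→J2  (J2: bond 3 brought flow, rest push out)
b4 stroke→J1  (1-jn J1 has f-setter on 0)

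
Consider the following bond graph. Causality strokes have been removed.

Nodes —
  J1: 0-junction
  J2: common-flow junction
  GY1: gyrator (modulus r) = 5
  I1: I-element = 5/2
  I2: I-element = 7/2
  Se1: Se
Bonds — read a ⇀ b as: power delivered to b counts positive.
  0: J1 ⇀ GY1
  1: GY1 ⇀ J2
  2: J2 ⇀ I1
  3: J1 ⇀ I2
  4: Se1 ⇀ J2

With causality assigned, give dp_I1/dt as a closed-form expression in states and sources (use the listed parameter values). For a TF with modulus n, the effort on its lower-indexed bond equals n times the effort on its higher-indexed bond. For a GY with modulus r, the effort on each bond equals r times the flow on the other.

#4 |J2  (Se1: effort source, stroke at far end)
#2 |I1  (I1 integral (f out))
#1 |J2  (J2 flow already set via bond 2)
#0 |J1  (GY GY1: same side as bond 1)
#3 |I2  (J1: bond 0 brought effort, rest push out)

dp_I1/dt = E_Se1 - 10*p_I2/7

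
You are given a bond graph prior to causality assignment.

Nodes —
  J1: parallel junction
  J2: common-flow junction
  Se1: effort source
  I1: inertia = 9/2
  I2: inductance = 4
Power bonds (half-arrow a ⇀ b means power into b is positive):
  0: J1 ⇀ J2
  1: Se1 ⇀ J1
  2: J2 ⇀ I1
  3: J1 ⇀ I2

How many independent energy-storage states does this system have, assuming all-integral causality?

#1 stroke→J1  (Se1 fixes effort; stroke away)
#0 stroke→J2  (common-e at J1 fixed by 1)
#3 stroke→I2  (0-jn J1 has e-setter on 1)
#2 stroke→I1  (J2 needs exactly one f-in)

2  (I1, I2 all integral)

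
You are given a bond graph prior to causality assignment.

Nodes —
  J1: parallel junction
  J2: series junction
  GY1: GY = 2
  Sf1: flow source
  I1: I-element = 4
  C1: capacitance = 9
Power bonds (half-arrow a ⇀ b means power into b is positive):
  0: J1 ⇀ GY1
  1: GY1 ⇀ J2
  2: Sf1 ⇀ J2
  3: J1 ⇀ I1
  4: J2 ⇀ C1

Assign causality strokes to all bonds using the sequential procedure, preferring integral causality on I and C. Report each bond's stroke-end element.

β0 |J1
β1 |J2
β2 |Sf1
β3 |I1
β4 |J2

bond 2 stroke→Sf1  (Sf1 (Sf) sets flow on bond)
bond 1 stroke→J2  (1-jn J2 has f-setter on 2)
bond 4 stroke→J2  (1-jn J2 has f-setter on 2)
bond 0 stroke→J1  (GY1 both-in/both-out from 1)
bond 3 stroke→I1  (J1 effort already set via bond 0)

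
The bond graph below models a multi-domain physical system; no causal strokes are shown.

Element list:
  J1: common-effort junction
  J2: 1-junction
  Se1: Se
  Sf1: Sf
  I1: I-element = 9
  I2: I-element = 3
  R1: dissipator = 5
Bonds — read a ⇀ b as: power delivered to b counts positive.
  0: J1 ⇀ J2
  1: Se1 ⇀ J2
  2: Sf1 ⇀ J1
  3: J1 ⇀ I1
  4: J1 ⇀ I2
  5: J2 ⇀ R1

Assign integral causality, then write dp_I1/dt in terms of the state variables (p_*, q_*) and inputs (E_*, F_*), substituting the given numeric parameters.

b1 stroke→J2  (Se1 fixes effort; stroke away)
b2 stroke→Sf1  (source Sf1 imposes f)
b3 stroke→I1  (I1: I, integral causality)
b4 stroke→I2  (prefer integral on I2)
b0 stroke→J1  (J1 needs exactly one e-in)
b5 stroke→J2  (1-jn J2 has f-setter on 0)

dp_I1/dt = -E_Se1 + 5*F_Sf1 - 5*p_I1/9 - 5*p_I2/3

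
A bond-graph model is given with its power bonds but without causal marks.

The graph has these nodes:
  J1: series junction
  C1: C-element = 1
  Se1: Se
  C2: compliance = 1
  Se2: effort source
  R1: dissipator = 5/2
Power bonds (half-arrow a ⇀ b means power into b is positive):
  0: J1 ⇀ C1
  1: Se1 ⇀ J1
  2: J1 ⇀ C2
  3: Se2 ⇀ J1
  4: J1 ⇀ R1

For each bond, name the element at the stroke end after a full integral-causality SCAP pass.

b0 stroke→J1
b1 stroke→J1
b2 stroke→J1
b3 stroke→J1
b4 stroke→R1

β1 →J1  (Se1: effort source, stroke at far end)
β3 →J1  (Se2 (Se) sets effort on bond)
β0 →J1  (C1 outputs effort q/C1)
β2 →J1  (C2 integral (e out))
β4 →R1  (only one flow-in slot at J1)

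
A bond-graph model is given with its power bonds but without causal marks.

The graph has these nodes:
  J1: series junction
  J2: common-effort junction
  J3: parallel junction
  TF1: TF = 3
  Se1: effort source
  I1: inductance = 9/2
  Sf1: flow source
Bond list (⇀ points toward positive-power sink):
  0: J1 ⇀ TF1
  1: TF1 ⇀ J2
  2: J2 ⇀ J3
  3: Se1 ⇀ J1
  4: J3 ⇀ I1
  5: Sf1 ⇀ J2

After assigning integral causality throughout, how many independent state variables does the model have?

1  (I1 all integral)

β3 |J1  (Se1 fixes effort; stroke away)
β5 |Sf1  (source Sf1 imposes f)
β0 |TF1  (closing 1-jn rule on J1)
β1 |J2  (TF1: transformer flips bond 0)
β2 |J3  (J2 effort already set via bond 1)
β4 |I1  (common-e at J3 fixed by 2)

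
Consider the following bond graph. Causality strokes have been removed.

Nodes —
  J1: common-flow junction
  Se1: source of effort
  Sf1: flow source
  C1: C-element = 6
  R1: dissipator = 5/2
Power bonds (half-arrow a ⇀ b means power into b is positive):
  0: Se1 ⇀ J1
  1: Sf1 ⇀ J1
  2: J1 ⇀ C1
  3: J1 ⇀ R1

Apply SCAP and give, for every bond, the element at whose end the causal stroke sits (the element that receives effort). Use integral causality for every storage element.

bond 0 →J1  (source Se1 imposes e)
bond 1 →Sf1  (Sf1: flow source, stroke at near end)
bond 2 →J1  (1-jn J1 has f-setter on 1)
bond 3 →J1  (1-jn J1 has f-setter on 1)

bond 0 stroke at J1
bond 1 stroke at Sf1
bond 2 stroke at J1
bond 3 stroke at J1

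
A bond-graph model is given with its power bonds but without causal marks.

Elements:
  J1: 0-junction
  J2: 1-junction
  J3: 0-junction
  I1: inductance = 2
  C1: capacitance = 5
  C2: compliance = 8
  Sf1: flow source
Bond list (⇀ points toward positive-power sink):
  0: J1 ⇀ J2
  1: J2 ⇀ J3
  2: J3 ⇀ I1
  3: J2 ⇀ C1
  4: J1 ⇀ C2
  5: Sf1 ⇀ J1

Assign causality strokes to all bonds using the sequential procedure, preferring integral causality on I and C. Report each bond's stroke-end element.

#0 |J2
#1 |J3
#2 |I1
#3 |J2
#4 |J1
#5 |Sf1

b5 →Sf1  (Sf1 (Sf) sets flow on bond)
b2 →I1  (I1 outputs flow p/I1)
b1 →J3  (J3 needs exactly one e-in)
b0 →J2  (common-f at J2 fixed by 1)
b3 →J2  (J2 flow already set via bond 1)
b4 →J1  (J1: last free bond brings effort in)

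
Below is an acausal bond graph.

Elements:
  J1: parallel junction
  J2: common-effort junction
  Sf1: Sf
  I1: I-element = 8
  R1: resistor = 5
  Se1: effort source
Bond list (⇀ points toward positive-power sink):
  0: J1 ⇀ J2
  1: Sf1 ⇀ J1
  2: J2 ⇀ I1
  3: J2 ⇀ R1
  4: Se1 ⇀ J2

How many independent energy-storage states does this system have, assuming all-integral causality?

bond 1 stroke→Sf1  (source Sf1 imposes f)
bond 4 stroke→J2  (Se1: effort source, stroke at far end)
bond 0 stroke→J1  (J1 needs exactly one e-in)
bond 2 stroke→I1  (0-jn J2 has e-setter on 4)
bond 3 stroke→R1  (common-e at J2 fixed by 4)

1  (I1 all integral)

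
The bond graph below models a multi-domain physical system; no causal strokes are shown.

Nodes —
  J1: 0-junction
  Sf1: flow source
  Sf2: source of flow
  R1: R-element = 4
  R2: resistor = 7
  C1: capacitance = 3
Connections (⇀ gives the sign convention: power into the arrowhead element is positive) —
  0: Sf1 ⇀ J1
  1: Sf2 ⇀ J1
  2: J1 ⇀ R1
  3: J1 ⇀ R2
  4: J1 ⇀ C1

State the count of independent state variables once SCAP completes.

1  (C1 all integral)

β0 stroke at Sf1  (source Sf1 imposes f)
β1 stroke at Sf2  (Sf2: flow source, stroke at near end)
β4 stroke at J1  (C1 integral (e out))
β2 stroke at R1  (J1: bond 4 brought effort, rest push out)
β3 stroke at R2  (J1: bond 4 brought effort, rest push out)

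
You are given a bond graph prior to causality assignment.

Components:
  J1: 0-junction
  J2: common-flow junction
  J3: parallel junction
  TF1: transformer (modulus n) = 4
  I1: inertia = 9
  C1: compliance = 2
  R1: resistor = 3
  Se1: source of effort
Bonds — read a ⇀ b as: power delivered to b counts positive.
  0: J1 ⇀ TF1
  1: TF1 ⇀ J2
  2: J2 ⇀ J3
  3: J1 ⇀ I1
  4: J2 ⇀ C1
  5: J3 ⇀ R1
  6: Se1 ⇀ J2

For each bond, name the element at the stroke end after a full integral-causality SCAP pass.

#6 →J2  (Se1 (Se) sets effort on bond)
#3 →I1  (I1: I, integral causality)
#0 →J1  (J1: last free bond brings effort in)
#1 →TF1  (through TF1, causality passes straight; one stroke at TF1)
#2 →J2  (common-f at J2 fixed by 1)
#4 →J2  (common-f at J2 fixed by 1)
#5 →J3  (only one effort-in slot at J3)

β0 stroke→J1
β1 stroke→TF1
β2 stroke→J2
β3 stroke→I1
β4 stroke→J2
β5 stroke→J3
β6 stroke→J2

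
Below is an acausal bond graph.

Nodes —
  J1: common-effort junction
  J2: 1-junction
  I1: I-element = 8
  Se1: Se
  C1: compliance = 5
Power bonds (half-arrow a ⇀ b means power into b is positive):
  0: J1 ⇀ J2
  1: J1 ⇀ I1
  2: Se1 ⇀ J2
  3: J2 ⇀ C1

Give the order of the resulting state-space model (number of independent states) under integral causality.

β2 |J2  (Se1: effort source, stroke at far end)
β1 |I1  (I1: I, integral causality)
β0 |J1  (J1: last free bond brings effort in)
β3 |J2  (1-jn J2 has f-setter on 0)

2  (C1, I1 all integral)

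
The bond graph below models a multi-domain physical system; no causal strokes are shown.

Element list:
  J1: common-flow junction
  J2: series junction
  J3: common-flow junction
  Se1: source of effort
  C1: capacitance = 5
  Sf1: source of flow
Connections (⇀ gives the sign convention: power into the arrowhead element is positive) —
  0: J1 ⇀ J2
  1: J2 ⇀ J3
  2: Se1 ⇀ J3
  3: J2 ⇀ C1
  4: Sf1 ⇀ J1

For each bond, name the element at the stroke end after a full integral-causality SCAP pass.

bond 2 stroke at J3  (Se1: effort source, stroke at far end)
bond 4 stroke at Sf1  (source Sf1 imposes f)
bond 0 stroke at J1  (common-f at J1 fixed by 4)
bond 1 stroke at J2  (J2: bond 0 brought flow, rest push out)
bond 3 stroke at J2  (J2: bond 0 brought flow, rest push out)

bond 0 |J1
bond 1 |J2
bond 2 |J3
bond 3 |J2
bond 4 |Sf1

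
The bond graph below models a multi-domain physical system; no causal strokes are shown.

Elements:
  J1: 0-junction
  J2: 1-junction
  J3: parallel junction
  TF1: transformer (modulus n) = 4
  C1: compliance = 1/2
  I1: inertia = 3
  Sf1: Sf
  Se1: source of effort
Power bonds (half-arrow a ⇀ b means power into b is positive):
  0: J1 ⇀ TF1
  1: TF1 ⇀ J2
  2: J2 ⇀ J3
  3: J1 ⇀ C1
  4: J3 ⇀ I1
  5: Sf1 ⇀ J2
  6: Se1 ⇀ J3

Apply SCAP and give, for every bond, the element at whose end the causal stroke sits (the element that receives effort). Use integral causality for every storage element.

bond 5 stroke→Sf1  (source Sf1 imposes f)
bond 6 stroke→J3  (Se1: effort source, stroke at far end)
bond 1 stroke→J2  (common-f at J2 fixed by 5)
bond 2 stroke→J2  (J2 flow already set via bond 5)
bond 4 stroke→I1  (J3 effort already set via bond 6)
bond 0 stroke→TF1  (TF TF1: opposite of bond 1)
bond 3 stroke→J1  (only one effort-in slot at J1)

bond 0 →TF1
bond 1 →J2
bond 2 →J2
bond 3 →J1
bond 4 →I1
bond 5 →Sf1
bond 6 →J3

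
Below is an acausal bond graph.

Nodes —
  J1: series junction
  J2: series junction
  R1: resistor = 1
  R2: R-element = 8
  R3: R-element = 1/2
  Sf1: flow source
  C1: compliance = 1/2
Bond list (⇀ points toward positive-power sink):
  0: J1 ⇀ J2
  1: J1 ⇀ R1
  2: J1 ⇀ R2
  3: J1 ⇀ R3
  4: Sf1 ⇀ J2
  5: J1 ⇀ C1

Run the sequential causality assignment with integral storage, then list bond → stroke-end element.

#0 →J2
#1 →J1
#2 →J1
#3 →J1
#4 →Sf1
#5 →J1

#4 stroke at Sf1  (Sf1: flow source, stroke at near end)
#0 stroke at J2  (1-jn J2 has f-setter on 4)
#1 stroke at J1  (1-jn J1 has f-setter on 0)
#2 stroke at J1  (common-f at J1 fixed by 0)
#3 stroke at J1  (J1 flow already set via bond 0)
#5 stroke at J1  (J1: bond 0 brought flow, rest push out)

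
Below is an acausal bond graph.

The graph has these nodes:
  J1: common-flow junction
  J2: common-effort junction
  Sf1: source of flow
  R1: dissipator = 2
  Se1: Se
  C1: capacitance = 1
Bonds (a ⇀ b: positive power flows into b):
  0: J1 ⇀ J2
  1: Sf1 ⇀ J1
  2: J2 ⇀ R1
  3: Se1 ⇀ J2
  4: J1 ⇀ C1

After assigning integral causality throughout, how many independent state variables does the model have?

1  (C1 all integral)

#1 stroke at Sf1  (Sf1: flow source, stroke at near end)
#3 stroke at J2  (Se1: effort source, stroke at far end)
#0 stroke at J1  (J1 flow already set via bond 1)
#4 stroke at J1  (J1: bond 1 brought flow, rest push out)
#2 stroke at R1  (J2: bond 3 brought effort, rest push out)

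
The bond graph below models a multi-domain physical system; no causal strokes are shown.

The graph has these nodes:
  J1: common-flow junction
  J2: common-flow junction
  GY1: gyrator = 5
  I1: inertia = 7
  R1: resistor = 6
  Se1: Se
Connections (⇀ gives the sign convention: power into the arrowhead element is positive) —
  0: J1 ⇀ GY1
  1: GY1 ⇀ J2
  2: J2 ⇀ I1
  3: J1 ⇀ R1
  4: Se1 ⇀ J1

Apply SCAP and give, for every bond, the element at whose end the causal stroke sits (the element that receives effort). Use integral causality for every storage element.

b4 stroke→J1  (Se1 (Se) sets effort on bond)
b2 stroke→I1  (I1: I, integral causality)
b1 stroke→J2  (common-f at J2 fixed by 2)
b0 stroke→J1  (GY1 both-in/both-out from 1)
b3 stroke→R1  (only one flow-in slot at J1)

β0 stroke at J1
β1 stroke at J2
β2 stroke at I1
β3 stroke at R1
β4 stroke at J1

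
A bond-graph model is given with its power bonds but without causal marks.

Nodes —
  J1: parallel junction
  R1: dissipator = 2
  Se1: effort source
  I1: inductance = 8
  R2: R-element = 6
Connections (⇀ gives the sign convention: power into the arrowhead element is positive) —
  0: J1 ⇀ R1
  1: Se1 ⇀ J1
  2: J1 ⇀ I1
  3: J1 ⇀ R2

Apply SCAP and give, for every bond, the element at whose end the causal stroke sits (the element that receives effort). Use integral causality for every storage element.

b0 →R1
b1 →J1
b2 →I1
b3 →R2

b1 →J1  (Se1 (Se) sets effort on bond)
b0 →R1  (J1: bond 1 brought effort, rest push out)
b2 →I1  (0-jn J1 has e-setter on 1)
b3 →R2  (0-jn J1 has e-setter on 1)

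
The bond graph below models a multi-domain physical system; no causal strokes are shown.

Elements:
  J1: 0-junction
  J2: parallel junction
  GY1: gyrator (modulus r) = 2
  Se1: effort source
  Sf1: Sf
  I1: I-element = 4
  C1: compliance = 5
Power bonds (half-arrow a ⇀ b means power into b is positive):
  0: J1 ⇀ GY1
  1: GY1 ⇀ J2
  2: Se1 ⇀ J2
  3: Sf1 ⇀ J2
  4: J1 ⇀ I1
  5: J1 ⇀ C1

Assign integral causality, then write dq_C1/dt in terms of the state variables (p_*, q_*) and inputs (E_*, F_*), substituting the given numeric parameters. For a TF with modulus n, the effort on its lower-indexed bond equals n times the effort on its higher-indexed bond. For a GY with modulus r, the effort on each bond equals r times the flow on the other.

dq_C1/dt = -E_Se1/2 - p_I1/4

bond 2 stroke at J2  (Se1: effort source, stroke at far end)
bond 3 stroke at Sf1  (Sf1 fixes flow; stroke at Sf1)
bond 1 stroke at GY1  (J2 effort already set via bond 2)
bond 0 stroke at GY1  (through GY1, causality inverts; strokes same side of GY1)
bond 4 stroke at I1  (I1: I, integral causality)
bond 5 stroke at J1  (only one effort-in slot at J1)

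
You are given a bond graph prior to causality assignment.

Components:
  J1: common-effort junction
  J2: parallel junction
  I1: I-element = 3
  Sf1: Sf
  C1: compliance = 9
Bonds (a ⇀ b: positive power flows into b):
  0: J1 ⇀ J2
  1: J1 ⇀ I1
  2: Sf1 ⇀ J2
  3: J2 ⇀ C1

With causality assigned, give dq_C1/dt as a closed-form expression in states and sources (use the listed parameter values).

bond 2 →Sf1  (Sf1 fixes flow; stroke at Sf1)
bond 1 →I1  (I1 integral (f out))
bond 0 →J1  (only one effort-in slot at J1)
bond 3 →J2  (closing 0-jn rule on J2)

dq_C1/dt = F_Sf1 - p_I1/3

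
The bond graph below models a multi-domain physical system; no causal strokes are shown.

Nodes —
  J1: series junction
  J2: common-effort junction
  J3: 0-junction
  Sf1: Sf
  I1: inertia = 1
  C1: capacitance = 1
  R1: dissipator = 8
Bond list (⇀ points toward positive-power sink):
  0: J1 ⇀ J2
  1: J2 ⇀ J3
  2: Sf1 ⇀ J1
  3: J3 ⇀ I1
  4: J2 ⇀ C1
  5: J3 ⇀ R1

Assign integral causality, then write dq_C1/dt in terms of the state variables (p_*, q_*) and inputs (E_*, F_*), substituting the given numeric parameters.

bond 2 stroke at Sf1  (Sf1 fixes flow; stroke at Sf1)
bond 0 stroke at J1  (1-jn J1 has f-setter on 2)
bond 3 stroke at I1  (I1: I, integral causality)
bond 4 stroke at J2  (C1 outputs effort q/C1)
bond 1 stroke at J3  (J2: bond 4 brought effort, rest push out)
bond 5 stroke at R1  (J3 effort already set via bond 1)

dq_C1/dt = F_Sf1 - p_I1 - q_C1/8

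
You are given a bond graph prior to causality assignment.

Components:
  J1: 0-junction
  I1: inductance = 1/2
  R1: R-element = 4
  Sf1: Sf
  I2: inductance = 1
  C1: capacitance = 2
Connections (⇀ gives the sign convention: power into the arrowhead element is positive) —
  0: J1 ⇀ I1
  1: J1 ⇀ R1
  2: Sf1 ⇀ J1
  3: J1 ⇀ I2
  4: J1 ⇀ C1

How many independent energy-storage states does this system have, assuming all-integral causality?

3  (C1, I1, I2 all integral)

bond 2 →Sf1  (Sf1 (Sf) sets flow on bond)
bond 0 →I1  (prefer integral on I1)
bond 3 →I2  (prefer integral on I2)
bond 4 →J1  (C1: C, integral causality)
bond 1 →R1  (0-jn J1 has e-setter on 4)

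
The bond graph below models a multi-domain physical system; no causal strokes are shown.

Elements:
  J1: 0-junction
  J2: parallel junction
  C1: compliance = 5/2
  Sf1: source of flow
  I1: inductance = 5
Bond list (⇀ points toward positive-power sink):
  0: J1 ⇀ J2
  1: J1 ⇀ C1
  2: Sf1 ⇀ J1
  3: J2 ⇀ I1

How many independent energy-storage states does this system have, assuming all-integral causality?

β2 |Sf1  (Sf1 fixes flow; stroke at Sf1)
β1 |J1  (C1 outputs effort q/C1)
β0 |J2  (0-jn J1 has e-setter on 1)
β3 |I1  (J2 effort already set via bond 0)

2  (C1, I1 all integral)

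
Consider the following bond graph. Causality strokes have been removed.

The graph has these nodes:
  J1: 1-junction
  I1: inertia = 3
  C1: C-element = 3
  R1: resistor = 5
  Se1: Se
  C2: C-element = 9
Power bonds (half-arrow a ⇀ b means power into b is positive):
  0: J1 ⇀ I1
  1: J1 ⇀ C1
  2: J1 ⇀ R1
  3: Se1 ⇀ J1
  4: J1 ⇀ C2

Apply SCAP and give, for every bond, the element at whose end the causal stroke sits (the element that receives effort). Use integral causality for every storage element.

#0 stroke→I1
#1 stroke→J1
#2 stroke→J1
#3 stroke→J1
#4 stroke→J1

#3 →J1  (source Se1 imposes e)
#0 →I1  (prefer integral on I1)
#1 →J1  (J1 flow already set via bond 0)
#2 →J1  (J1: bond 0 brought flow, rest push out)
#4 →J1  (J1 flow already set via bond 0)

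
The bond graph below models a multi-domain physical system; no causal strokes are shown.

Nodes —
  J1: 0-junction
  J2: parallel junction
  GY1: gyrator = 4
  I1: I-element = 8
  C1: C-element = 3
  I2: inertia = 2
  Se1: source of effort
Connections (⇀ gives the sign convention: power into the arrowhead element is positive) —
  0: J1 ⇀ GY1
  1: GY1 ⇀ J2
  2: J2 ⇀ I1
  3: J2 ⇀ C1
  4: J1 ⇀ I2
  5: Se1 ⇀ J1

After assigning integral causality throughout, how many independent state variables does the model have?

#5 stroke→J1  (Se1 (Se) sets effort on bond)
#0 stroke→GY1  (J1 effort already set via bond 5)
#4 stroke→I2  (common-e at J1 fixed by 5)
#1 stroke→GY1  (through GY1, causality inverts; strokes same side of GY1)
#2 stroke→I1  (I1 integral (f out))
#3 stroke→J2  (J2 needs exactly one e-in)

3  (C1, I1, I2 all integral)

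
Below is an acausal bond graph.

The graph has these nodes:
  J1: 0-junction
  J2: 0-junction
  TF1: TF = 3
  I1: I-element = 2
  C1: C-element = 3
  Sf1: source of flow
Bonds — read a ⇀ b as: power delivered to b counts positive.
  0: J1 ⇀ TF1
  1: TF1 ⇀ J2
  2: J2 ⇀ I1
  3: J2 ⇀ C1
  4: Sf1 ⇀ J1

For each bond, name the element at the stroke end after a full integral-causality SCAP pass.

b0 →J1
b1 →TF1
b2 →I1
b3 →J2
b4 →Sf1

#4 →Sf1  (Sf1 fixes flow; stroke at Sf1)
#0 →J1  (J1 needs exactly one e-in)
#1 →TF1  (through TF1, causality passes straight; one stroke at TF1)
#2 →I1  (I1 integral (f out))
#3 →J2  (closing 0-jn rule on J2)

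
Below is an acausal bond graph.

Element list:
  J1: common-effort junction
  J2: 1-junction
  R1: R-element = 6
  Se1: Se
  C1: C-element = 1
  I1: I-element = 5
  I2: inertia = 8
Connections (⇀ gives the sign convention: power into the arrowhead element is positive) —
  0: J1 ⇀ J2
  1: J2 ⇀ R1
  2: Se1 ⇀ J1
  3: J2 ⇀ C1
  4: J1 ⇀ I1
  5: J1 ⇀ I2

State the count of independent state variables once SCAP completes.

b2 stroke at J1  (Se1 fixes effort; stroke away)
b0 stroke at J2  (0-jn J1 has e-setter on 2)
b4 stroke at I1  (J1: bond 2 brought effort, rest push out)
b5 stroke at I2  (common-e at J1 fixed by 2)
b3 stroke at J2  (C1 integral (e out))
b1 stroke at R1  (only one flow-in slot at J2)

3  (C1, I1, I2 all integral)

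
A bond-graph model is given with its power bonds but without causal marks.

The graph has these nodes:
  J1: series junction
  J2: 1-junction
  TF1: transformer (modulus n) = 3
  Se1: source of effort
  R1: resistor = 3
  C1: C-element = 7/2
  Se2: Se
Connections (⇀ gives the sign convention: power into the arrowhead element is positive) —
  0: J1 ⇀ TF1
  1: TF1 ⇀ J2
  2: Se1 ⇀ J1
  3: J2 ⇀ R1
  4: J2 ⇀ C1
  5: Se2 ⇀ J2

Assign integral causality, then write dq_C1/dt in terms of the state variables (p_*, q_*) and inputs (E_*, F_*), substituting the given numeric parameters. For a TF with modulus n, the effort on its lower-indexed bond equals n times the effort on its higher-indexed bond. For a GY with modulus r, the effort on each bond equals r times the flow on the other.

bond 2 stroke→J1  (Se1 fixes effort; stroke away)
bond 5 stroke→J2  (Se2: effort source, stroke at far end)
bond 0 stroke→TF1  (J1: last free bond brings flow in)
bond 1 stroke→J2  (TF1: transformer flips bond 0)
bond 4 stroke→J2  (prefer integral on C1)
bond 3 stroke→R1  (J2: last free bond brings flow in)

dq_C1/dt = E_Se1/9 + E_Se2/3 - 2*q_C1/21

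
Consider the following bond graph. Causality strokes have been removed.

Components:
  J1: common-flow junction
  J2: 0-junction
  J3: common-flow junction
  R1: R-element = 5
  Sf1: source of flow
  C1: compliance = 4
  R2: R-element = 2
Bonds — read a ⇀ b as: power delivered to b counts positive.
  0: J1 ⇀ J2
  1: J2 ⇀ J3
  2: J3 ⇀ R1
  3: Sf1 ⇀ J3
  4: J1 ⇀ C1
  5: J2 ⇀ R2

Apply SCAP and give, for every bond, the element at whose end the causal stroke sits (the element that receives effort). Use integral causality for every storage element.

b3 stroke at Sf1  (Sf1: flow source, stroke at near end)
b1 stroke at J3  (1-jn J3 has f-setter on 3)
b2 stroke at J3  (J3 flow already set via bond 3)
b4 stroke at J1  (C1 integral (e out))
b0 stroke at J2  (closing 1-jn rule on J1)
b5 stroke at R2  (J2 effort already set via bond 0)

#0 stroke at J2
#1 stroke at J3
#2 stroke at J3
#3 stroke at Sf1
#4 stroke at J1
#5 stroke at R2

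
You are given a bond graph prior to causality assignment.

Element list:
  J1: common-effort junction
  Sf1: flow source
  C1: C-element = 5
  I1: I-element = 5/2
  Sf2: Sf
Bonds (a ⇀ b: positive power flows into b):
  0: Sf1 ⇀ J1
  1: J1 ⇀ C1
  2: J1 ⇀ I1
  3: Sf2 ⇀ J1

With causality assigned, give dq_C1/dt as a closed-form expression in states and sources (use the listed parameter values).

β0 →Sf1  (Sf1 (Sf) sets flow on bond)
β3 →Sf2  (Sf2 fixes flow; stroke at Sf2)
β1 →J1  (C1 integral (e out))
β2 →I1  (0-jn J1 has e-setter on 1)

dq_C1/dt = F_Sf1 + F_Sf2 - 2*p_I1/5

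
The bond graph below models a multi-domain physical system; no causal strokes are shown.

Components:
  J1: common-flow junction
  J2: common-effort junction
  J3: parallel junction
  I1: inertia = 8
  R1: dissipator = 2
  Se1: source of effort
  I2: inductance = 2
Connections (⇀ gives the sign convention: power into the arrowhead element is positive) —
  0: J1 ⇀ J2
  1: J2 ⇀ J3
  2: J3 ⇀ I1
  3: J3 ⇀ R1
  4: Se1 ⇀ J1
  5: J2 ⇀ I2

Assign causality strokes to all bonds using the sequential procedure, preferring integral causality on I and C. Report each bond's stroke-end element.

bond 4 stroke at J1  (Se1 (Se) sets effort on bond)
bond 0 stroke at J2  (closing 1-jn rule on J1)
bond 1 stroke at J3  (common-e at J2 fixed by 0)
bond 5 stroke at I2  (J2 effort already set via bond 0)
bond 2 stroke at I1  (J3 effort already set via bond 1)
bond 3 stroke at R1  (0-jn J3 has e-setter on 1)

β0 →J2
β1 →J3
β2 →I1
β3 →R1
β4 →J1
β5 →I2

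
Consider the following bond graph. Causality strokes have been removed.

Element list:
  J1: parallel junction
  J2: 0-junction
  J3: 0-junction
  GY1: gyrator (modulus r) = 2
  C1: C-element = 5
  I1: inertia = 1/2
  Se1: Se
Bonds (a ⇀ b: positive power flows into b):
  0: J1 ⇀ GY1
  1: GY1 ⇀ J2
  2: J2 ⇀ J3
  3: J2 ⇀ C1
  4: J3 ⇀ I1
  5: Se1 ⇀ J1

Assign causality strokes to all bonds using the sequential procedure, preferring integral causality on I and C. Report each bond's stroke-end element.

bond 5 stroke→J1  (Se1 fixes effort; stroke away)
bond 0 stroke→GY1  (common-e at J1 fixed by 5)
bond 1 stroke→GY1  (GY GY1: same side as bond 0)
bond 3 stroke→J2  (C1 integral (e out))
bond 2 stroke→J3  (J2 effort already set via bond 3)
bond 4 stroke→I1  (J3 effort already set via bond 2)

bond 0 stroke at GY1
bond 1 stroke at GY1
bond 2 stroke at J3
bond 3 stroke at J2
bond 4 stroke at I1
bond 5 stroke at J1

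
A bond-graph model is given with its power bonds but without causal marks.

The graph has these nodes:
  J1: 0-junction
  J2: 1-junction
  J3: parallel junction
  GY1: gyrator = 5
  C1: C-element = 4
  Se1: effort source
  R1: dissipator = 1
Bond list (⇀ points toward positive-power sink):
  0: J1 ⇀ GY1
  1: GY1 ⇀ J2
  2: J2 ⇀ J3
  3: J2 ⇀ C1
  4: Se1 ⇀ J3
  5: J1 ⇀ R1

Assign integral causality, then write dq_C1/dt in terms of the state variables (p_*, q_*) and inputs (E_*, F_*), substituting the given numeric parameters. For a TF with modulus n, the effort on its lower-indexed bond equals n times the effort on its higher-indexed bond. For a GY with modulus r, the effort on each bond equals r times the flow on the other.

#4 stroke→J3  (Se1: effort source, stroke at far end)
#2 stroke→J2  (0-jn J3 has e-setter on 4)
#3 stroke→J2  (C1 outputs effort q/C1)
#1 stroke→GY1  (J2: last free bond brings flow in)
#0 stroke→GY1  (through GY1, causality inverts; strokes same side of GY1)
#5 stroke→J1  (J1 needs exactly one e-in)

dq_C1/dt = -E_Se1/25 - q_C1/100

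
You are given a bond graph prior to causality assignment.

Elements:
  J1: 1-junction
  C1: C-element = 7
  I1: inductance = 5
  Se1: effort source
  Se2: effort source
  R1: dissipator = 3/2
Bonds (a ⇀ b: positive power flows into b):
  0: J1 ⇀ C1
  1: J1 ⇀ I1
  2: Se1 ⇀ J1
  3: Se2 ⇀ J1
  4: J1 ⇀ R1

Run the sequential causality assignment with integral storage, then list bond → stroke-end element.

b2 stroke at J1  (Se1 fixes effort; stroke away)
b3 stroke at J1  (Se2 fixes effort; stroke away)
b0 stroke at J1  (C1: C, integral causality)
b1 stroke at I1  (I1 outputs flow p/I1)
b4 stroke at J1  (J1: bond 1 brought flow, rest push out)

#0 stroke→J1
#1 stroke→I1
#2 stroke→J1
#3 stroke→J1
#4 stroke→J1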